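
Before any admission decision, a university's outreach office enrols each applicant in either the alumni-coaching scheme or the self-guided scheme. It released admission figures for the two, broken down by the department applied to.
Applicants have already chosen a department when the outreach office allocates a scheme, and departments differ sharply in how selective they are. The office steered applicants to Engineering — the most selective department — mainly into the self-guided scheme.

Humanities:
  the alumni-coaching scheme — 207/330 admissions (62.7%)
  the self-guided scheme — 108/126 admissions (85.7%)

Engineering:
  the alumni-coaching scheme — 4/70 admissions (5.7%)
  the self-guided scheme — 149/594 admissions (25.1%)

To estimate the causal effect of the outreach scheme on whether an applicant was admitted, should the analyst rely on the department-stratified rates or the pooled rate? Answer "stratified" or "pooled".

Nothing the outreach scheme does changes department; the imbalance is an allocation artefact. With department also predicting the outcome, the pooled figure is confounded, and the within-stratum comparison is the causal one.
Within each level — Humanities: 62.7% vs 85.7%; Engineering: 5.7% vs 25.1% — the self-guided scheme is higher every time.

stratified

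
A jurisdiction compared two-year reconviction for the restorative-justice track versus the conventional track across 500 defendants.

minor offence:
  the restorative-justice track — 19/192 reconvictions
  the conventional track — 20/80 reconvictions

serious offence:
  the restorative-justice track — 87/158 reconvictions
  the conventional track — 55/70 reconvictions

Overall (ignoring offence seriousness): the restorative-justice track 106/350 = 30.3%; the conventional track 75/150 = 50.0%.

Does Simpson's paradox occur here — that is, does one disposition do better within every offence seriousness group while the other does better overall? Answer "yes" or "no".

no

Within each offence seriousness level (minor offence 9.9% vs 25.0%; serious offence 55.1% vs 78.6%), the restorative-justice track has the lower rate every time. Pooled: 30.3% vs 50.0% — the restorative-justice track has the lower rate overall. They agree.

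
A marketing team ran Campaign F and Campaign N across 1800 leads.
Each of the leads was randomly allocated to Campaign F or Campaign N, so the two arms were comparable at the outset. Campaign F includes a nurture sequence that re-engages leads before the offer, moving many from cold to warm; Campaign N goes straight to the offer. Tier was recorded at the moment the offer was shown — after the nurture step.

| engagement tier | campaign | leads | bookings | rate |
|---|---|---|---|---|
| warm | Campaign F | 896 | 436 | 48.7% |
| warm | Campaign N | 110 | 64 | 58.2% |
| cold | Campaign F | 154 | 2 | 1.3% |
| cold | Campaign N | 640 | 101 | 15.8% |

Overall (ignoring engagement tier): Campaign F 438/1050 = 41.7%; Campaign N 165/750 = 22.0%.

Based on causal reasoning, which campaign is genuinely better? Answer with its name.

Campaign F

Engagement tier here is a post-treatment variable shaped by the campaign; conditioning on it would introduce bias rather than remove it. The overall comparison is the causal one.
Pooled: Campaign F 41.7% vs Campaign N 22.0%; Campaign F is higher overall.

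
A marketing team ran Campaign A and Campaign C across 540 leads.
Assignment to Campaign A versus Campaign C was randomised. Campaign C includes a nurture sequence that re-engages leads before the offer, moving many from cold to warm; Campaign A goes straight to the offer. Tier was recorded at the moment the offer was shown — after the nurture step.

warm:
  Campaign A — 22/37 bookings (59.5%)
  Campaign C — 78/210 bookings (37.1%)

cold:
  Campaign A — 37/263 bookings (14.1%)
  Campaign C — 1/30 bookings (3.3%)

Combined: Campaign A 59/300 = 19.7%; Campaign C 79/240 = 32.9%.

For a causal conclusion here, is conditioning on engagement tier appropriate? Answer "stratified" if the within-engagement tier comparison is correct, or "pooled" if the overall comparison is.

The distribution of engagement tier is itself part of what the campaign does — it is an intermediate outcome. Holding it fixed would remove that part of the effect; the total effect is the pooled difference.
Pooled: Campaign A 19.7% vs Campaign C 32.9%; Campaign C is higher overall.

pooled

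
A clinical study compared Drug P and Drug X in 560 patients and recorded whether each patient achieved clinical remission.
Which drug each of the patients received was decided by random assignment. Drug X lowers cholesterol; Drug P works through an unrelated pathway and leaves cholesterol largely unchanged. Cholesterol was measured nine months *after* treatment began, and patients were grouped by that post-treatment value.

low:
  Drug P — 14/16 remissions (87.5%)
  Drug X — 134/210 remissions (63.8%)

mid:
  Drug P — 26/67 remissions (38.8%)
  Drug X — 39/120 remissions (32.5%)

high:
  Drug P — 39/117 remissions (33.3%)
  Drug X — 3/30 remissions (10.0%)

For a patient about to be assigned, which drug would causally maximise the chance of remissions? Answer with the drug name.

Because the drug influences cholesterol, cholesterol is a post-treatment mediator, not a confounder. Stratifying on it would bias the estimate; the causal effect is the crude pooled difference.
Pooled: Drug P 39.5% vs Drug X 48.9%; Drug X is higher overall.

Drug X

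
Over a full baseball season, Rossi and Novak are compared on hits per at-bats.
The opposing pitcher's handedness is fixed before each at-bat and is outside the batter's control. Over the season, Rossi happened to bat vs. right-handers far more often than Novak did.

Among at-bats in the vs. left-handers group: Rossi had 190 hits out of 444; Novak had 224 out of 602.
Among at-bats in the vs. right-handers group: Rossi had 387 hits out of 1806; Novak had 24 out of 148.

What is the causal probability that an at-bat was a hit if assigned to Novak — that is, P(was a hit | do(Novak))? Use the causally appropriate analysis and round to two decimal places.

The imbalance in pitcher handedness arose from how at-bats were allocated, not from anything the player did; and pitcher handedness independently affects the outcome. The pooled gap is confounded — condition on pitcher handedness.
Standardising Novak to the population pitcher handedness mix: 0.349·224/602 + 0.651·24/148 = 0.235.

0.24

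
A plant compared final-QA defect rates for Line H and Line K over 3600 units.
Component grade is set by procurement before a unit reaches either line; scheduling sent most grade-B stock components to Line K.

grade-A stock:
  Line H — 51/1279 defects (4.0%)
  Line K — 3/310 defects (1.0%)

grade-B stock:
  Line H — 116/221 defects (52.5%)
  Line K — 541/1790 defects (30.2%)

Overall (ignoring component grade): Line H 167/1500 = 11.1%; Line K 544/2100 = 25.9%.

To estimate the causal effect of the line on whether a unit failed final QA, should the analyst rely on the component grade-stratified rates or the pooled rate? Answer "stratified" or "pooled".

stratified

Here component grade is a common cause — it drives both which line a case falls under and the outcome. The crude comparison mixes populations; the stratum-specific rates are the causally relevant ones.
Within each level — grade-A stock: 4.0% vs 1.0%; grade-B stock: 52.5% vs 30.2% — Line K is lower every time.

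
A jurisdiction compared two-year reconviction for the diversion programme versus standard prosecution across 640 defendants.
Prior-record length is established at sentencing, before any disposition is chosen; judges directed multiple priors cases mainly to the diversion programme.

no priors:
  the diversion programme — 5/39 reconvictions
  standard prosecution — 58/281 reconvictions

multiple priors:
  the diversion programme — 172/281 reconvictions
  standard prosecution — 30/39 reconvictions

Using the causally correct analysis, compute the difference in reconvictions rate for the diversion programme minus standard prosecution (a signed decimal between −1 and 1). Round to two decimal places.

The prior-record length-specific comparison favours the diversion programme throughout, but the pooled figures favour standard prosecution. The question is whether to condition on prior-record length.
Prior-record length differs across dispositions for reasons unrelated to any effect of the disposition itself, and it separately predicts the outcome — a classic confounder. We must compare within prior-record length levels.
Adjusting over the population distribution of prior-record length: 0.500·(0.128−0.206) + 0.500·(0.612−0.769) = -0.118.

-0.12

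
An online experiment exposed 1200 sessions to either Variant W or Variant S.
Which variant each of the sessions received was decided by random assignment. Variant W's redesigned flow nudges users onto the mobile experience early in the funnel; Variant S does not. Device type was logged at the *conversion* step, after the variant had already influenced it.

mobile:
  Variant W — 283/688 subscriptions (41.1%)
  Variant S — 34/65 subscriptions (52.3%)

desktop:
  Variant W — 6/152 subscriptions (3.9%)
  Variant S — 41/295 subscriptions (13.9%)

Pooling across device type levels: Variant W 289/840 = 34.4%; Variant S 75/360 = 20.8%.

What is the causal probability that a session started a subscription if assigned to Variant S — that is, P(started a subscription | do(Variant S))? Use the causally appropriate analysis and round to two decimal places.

0.21

Device type here is a post-treatment variable shaped by the variant; conditioning on it would introduce bias rather than remove it. The overall comparison is the causal one.
So P(outcome | do(Variant S)) is just the pooled rate for Variant S: 75/360 = 0.208.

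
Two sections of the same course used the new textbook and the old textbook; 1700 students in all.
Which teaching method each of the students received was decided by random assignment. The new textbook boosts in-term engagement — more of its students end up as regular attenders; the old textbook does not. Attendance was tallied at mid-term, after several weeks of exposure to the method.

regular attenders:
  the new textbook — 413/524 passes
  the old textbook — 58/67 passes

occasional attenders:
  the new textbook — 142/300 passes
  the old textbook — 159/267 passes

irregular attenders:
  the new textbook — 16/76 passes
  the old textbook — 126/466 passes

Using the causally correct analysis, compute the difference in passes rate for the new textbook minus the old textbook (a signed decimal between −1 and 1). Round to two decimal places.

+0.21

The mid-term attendance-specific comparison favours the old textbook throughout, but the pooled figures favour the new textbook. The question is whether to condition on mid-term attendance.
Mid-term attendance here is a post-treatment variable shaped by the teaching method; conditioning on it would introduce bias rather than remove it. The overall comparison is the causal one.
The causal difference is the pooled difference: 0.634 − 0.429 = +0.206.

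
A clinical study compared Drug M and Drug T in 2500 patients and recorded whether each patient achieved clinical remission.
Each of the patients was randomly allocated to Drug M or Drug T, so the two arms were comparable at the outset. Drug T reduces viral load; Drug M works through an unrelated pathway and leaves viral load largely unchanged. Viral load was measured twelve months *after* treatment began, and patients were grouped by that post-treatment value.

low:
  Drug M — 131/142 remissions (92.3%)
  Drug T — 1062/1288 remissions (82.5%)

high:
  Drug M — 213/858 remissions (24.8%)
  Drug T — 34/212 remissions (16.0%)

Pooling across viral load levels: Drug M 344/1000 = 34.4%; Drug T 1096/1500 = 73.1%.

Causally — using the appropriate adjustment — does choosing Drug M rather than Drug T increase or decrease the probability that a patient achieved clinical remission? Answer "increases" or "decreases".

The viral load-specific comparison favours Drug M throughout, but the pooled figures favour Drug T. The question is whether to condition on viral load.
Viral load lies on the pathway drug → viral load → outcome, so adjusting for it blocks the indirect effect. For the total causal effect of drug, use the unadjusted pooled rates.
Pooled: Drug M 34.4% vs Drug T 73.1%; Drug T is higher overall.

decreases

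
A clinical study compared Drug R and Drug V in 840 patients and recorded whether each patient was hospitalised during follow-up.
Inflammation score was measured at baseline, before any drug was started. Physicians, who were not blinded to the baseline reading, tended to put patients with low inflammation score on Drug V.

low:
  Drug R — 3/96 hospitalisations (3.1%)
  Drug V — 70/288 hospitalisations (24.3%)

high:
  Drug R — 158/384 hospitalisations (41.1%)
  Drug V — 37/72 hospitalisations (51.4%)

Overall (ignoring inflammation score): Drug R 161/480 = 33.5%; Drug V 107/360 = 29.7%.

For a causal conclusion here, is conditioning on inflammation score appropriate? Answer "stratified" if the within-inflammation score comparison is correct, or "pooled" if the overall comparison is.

The stratified and pooled comparisons disagree (Drug R wins within each inflammation score; Drug V wins overall), so the answer turns on the causal role of inflammation score.
Nothing the drug does changes inflammation score; the imbalance is an allocation artefact. With inflammation score also predicting the outcome, the pooled figure is confounded, and the within-stratum comparison is the causal one.
Within each level — low: 3.1% vs 24.3%; high: 41.1% vs 51.4% — Drug R is lower every time.

stratified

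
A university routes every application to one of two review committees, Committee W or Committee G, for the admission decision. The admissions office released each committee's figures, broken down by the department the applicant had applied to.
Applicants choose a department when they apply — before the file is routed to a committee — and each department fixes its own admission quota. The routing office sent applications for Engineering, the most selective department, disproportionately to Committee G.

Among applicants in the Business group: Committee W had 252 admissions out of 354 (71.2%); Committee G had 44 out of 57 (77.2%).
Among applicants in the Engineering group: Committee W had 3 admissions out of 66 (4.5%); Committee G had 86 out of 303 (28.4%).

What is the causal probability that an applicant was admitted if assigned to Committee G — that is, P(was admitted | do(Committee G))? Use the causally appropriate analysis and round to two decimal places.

Since department is a pre-existing factor (not a product of the review committee) and it affects the outcome on its own, it is a confounder. The stratified rates, not the pooled rate, identify the causal effect.
Standardising Committee G to the population department mix: 0.527·44/57 + 0.473·86/303 = 0.541.

0.54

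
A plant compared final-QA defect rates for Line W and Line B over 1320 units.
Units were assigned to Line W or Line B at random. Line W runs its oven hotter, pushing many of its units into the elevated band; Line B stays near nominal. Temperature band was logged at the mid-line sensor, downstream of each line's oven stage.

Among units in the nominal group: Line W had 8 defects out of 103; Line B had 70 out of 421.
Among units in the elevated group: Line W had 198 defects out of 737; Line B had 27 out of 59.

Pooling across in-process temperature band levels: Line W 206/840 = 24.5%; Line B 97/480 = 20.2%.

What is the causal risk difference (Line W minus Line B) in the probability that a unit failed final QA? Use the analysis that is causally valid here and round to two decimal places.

The stratified and pooled comparisons disagree (Line W wins within each in-process temperature band; Line B wins overall), so the answer turns on the causal role of in-process temperature band.
The distribution of in-process temperature band is itself part of what the line does — it is an intermediate outcome. Holding it fixed would remove that part of the effect; the total effect is the pooled difference.
The causal difference is the pooled difference: 0.245 − 0.202 = +0.043.

+0.04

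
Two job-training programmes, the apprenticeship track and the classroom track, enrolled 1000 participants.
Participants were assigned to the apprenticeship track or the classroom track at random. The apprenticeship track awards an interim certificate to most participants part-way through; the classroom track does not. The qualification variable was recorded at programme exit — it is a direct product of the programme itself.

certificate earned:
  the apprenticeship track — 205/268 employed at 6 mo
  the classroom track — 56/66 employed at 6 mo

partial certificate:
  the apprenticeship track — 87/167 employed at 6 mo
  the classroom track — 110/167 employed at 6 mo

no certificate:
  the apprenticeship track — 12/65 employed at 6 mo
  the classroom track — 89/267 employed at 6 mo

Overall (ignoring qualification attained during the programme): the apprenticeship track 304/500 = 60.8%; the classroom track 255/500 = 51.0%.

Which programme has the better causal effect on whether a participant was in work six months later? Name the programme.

the apprenticeship track

The qualification attained during the programme-specific comparison favours the classroom track throughout, but the pooled figures favour the apprenticeship track. The question is whether to condition on qualification attained during the programme.
Stratifying would compare programmes among participants the programmes themselves sorted into qualification attained during the programme groups — a form of selection on an intermediate. The unconditioned pooled rates give the total causal effect.
Pooled: the apprenticeship track 60.8% vs the classroom track 51.0%; the apprenticeship track is higher overall.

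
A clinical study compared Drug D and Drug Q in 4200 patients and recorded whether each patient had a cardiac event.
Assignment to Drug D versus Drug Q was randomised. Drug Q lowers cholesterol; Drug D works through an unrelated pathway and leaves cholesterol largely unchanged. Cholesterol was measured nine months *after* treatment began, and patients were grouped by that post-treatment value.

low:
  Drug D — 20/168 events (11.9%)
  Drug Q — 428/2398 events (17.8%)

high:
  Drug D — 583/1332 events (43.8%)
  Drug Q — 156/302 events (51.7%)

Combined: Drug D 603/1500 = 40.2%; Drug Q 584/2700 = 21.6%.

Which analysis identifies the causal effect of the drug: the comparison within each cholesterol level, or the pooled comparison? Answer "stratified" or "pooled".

pooled

Cholesterol is recorded after the drug and is itself shifted by it — it sits on the causal path from drug to outcome. Conditioning on a mediator would strip out part of the effect we want; the pooled comparison gives the total causal effect.
Pooled: Drug D 40.2% vs Drug Q 21.6%; Drug Q is lower overall.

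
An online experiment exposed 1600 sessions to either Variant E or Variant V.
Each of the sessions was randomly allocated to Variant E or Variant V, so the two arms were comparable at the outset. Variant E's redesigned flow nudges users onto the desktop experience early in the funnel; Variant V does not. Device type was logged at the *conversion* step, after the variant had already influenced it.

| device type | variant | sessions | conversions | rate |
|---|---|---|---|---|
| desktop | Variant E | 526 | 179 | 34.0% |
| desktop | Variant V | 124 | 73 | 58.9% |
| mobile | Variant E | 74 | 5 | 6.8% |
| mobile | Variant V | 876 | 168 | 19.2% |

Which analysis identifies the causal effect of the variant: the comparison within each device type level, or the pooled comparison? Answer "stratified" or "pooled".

pooled

Variant V is higher inside every device type stratum but Variant E is higher in aggregate. Whether to stratify depends on how device type relates to the variant.
The distribution of device type is itself part of what the variant does — it is an intermediate outcome. Holding it fixed would remove that part of the effect; the total effect is the pooled difference.
Pooled: Variant E 30.7% vs Variant V 24.1%; Variant E is higher overall.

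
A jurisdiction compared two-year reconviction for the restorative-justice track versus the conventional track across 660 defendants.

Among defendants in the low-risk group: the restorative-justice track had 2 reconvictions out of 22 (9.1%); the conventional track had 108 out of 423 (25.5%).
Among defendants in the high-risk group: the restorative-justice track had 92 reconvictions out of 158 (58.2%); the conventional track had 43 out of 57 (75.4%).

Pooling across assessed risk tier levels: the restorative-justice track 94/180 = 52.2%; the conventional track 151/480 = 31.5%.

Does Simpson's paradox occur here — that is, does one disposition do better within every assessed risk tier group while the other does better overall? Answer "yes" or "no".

yes

Within each assessed risk tier level (low-risk 9.1% vs 25.5%; high-risk 58.2% vs 75.4%), the restorative-justice track has the lower rate every time. Pooled: 52.2% vs 31.5% — the conventional track has the lower rate overall. The two comparisons disagree.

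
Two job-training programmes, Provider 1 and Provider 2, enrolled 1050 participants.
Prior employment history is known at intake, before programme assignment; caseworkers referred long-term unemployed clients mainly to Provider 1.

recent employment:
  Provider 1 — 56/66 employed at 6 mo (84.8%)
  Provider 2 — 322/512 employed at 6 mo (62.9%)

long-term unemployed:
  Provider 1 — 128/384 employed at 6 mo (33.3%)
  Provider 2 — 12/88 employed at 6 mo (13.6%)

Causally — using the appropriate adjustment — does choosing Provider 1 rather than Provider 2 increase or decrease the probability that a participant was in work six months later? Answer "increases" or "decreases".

increases

Provider 1 is higher inside every prior employment history stratum but Provider 2 is higher in aggregate. Whether to stratify depends on how prior employment history relates to the programme.
The imbalance in prior employment history arose from how participants were allocated, not from anything the programme did; and prior employment history independently affects the outcome. The pooled gap is confounded — condition on prior employment history.
Within each level — recent employment: 84.8% vs 62.9%; long-term unemployed: 33.3% vs 13.6% — Provider 1 is higher every time.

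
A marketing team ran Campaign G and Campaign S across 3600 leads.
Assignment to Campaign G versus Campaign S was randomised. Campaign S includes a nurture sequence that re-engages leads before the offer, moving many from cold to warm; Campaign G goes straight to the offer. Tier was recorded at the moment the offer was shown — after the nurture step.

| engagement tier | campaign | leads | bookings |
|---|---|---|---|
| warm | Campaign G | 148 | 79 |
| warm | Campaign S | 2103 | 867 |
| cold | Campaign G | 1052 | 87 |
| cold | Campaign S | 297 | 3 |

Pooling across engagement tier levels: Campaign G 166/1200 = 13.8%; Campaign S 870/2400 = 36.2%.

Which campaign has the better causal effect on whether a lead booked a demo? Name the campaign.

Campaign S

The stratified and pooled comparisons disagree (Campaign G wins within each engagement tier; Campaign S wins overall), so the answer turns on the causal role of engagement tier.
Engagement tier lies on the pathway campaign → engagement tier → outcome, so adjusting for it blocks the indirect effect. For the total causal effect of campaign, use the unadjusted pooled rates.
Pooled: Campaign G 13.8% vs Campaign S 36.2%; Campaign S is higher overall.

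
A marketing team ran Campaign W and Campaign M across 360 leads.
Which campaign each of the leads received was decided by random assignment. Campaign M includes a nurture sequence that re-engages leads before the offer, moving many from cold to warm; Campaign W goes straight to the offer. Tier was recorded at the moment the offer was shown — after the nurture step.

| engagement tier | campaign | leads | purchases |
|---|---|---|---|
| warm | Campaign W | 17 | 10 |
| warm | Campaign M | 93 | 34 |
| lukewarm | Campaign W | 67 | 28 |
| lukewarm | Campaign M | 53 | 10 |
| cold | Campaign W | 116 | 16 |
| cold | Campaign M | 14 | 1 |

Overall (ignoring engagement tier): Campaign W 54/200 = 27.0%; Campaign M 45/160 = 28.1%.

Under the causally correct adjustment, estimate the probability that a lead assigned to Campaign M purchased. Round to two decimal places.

Stratifying would compare campaigns among leads the campaigns themselves sorted into engagement tier groups — a form of selection on an intermediate. The unconditioned pooled rates give the total causal effect.
So P(outcome | do(Campaign M)) is just the pooled rate for Campaign M: 45/160 = 0.281.

0.28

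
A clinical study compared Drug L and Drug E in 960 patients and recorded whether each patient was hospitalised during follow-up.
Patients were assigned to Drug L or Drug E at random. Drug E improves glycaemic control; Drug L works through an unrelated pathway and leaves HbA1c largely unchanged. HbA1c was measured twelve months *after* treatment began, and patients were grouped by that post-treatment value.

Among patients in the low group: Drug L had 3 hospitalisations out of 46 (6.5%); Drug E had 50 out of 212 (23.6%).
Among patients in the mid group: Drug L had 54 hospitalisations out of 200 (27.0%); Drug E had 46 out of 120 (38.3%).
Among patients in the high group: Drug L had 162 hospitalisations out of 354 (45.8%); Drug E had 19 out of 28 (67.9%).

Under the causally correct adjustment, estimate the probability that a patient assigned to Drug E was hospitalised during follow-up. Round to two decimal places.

HbA1c here is a post-treatment variable shaped by the drug; conditioning on it would introduce bias rather than remove it. The overall comparison is the causal one.
So P(outcome | do(Drug E)) is just the pooled rate for Drug E: 115/360 = 0.319.

0.32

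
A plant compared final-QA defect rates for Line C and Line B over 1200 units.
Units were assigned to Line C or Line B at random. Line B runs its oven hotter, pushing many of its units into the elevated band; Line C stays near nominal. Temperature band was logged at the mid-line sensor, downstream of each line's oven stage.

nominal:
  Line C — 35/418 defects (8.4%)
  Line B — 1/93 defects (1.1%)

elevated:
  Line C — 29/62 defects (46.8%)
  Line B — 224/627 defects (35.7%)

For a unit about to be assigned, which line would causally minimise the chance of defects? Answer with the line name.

Line C

In-process temperature band is recorded after the line and is itself shifted by it — it sits on the causal path from line to outcome. Conditioning on a mediator would strip out part of the effect we want; the pooled comparison gives the total causal effect.
Pooled: Line C 13.3% vs Line B 31.2%; Line C is lower overall.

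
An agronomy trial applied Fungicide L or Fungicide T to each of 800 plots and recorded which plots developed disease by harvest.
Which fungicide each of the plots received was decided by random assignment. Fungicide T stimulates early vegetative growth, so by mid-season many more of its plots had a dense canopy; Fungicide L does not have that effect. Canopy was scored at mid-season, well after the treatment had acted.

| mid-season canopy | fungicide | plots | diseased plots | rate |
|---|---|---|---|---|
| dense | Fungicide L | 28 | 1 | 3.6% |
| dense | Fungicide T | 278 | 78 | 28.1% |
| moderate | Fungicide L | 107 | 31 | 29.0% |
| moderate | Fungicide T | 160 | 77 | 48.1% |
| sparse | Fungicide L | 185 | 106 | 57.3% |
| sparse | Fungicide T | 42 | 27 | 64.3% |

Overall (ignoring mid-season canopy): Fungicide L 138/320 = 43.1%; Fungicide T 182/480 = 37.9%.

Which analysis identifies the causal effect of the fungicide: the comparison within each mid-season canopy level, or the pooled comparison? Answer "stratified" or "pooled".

pooled

Because the fungicide influences mid-season canopy, mid-season canopy is a post-treatment mediator, not a confounder. Stratifying on it would bias the estimate; the causal effect is the crude pooled difference.
Pooled: Fungicide L 43.1% vs Fungicide T 37.9%; Fungicide T is lower overall.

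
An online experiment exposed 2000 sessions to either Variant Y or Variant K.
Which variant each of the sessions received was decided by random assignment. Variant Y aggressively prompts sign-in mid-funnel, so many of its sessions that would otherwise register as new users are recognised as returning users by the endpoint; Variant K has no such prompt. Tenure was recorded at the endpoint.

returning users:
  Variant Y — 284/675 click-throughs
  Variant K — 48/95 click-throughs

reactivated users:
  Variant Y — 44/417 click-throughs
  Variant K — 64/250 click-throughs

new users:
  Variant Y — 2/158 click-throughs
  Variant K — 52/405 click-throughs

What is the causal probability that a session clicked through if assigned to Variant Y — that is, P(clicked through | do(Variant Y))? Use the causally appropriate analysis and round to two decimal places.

0.26

User tenure is downstream of the variant. One should not condition on a consequence of treatment, so the overall rates are the right comparison.
So P(outcome | do(Variant Y)) is just the pooled rate for Variant Y: 330/1250 = 0.264.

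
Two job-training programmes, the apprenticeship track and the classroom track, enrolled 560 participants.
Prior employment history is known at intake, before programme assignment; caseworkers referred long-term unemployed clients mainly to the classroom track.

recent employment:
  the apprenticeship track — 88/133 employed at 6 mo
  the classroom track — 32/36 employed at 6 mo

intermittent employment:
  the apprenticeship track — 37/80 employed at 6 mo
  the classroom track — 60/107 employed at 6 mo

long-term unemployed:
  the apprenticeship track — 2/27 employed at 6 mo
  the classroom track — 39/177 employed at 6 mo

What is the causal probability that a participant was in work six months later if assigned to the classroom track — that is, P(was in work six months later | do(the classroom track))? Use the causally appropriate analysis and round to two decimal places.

0.54

The stratified and pooled comparisons disagree (the classroom track wins within each prior employment history; the apprenticeship track wins overall), so the answer turns on the causal role of prior employment history.
The imbalance in prior employment history arose from how participants were allocated, not from anything the programme did; and prior employment history independently affects the outcome. The pooled gap is confounded — condition on prior employment history.
Standardising the classroom track to the population prior employment history mix: 0.302·32/36 + 0.334·60/107 + 0.364·39/177 = 0.536.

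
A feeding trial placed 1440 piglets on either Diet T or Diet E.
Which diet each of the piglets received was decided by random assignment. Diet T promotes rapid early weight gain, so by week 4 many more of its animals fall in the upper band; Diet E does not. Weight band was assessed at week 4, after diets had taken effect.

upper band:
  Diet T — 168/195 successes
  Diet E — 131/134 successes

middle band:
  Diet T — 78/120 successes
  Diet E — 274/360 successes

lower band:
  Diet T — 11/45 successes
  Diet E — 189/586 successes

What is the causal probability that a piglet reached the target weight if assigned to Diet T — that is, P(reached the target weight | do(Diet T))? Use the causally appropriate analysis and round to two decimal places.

The stratified and pooled comparisons disagree (Diet E wins within each week-4 weight band; Diet T wins overall), so the answer turns on the causal role of week-4 weight band.
Week-4 weight band is recorded after the diet and is itself shifted by it — it sits on the causal path from diet to outcome. Conditioning on a mediator would strip out part of the effect we want; the pooled comparison gives the total causal effect.
So P(outcome | do(Diet T)) is just the pooled rate for Diet T: 257/360 = 0.714.

0.71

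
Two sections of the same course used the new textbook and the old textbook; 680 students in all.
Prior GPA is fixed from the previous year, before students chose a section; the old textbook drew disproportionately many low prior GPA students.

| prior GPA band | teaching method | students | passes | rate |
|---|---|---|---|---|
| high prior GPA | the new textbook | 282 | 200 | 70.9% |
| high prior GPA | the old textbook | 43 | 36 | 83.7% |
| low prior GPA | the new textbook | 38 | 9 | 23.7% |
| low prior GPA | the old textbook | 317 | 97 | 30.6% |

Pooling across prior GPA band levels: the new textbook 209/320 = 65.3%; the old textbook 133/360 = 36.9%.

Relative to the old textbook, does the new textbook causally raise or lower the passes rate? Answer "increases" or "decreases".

Since prior GPA band is a pre-existing factor (not a product of the teaching method) and it affects the outcome on its own, it is a confounder. The stratified rates, not the pooled rate, identify the causal effect.
Within each level — high prior GPA: 70.9% vs 83.7%; low prior GPA: 23.7% vs 30.6% — the old textbook is higher every time.

decreases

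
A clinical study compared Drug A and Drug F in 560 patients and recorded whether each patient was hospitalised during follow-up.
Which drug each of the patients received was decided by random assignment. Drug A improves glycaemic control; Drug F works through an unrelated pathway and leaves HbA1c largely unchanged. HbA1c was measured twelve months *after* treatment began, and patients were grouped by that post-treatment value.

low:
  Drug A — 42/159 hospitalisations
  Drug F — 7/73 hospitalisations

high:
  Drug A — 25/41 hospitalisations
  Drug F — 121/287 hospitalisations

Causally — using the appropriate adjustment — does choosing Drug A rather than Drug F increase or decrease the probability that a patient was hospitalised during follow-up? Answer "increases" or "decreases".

decreases

The stratified and pooled comparisons disagree (Drug F wins within each HbA1c; Drug A wins overall), so the answer turns on the causal role of HbA1c.
HbA1c is downstream of the drug. One should not condition on a consequence of treatment, so the overall rates are the right comparison.
Pooled: Drug A 33.5% vs Drug F 35.6%; Drug A is lower overall.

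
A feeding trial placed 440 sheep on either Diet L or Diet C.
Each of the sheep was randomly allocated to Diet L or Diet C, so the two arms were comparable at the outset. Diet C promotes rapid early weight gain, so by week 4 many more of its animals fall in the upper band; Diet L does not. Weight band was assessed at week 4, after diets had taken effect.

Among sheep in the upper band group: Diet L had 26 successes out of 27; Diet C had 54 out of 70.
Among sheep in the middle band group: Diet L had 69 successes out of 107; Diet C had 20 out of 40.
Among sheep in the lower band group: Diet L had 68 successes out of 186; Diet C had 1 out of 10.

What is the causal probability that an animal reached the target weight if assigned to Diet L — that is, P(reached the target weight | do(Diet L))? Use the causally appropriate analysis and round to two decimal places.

Week-4 weight band lies on the pathway diet → week-4 weight band → outcome, so adjusting for it blocks the indirect effect. For the total causal effect of diet, use the unadjusted pooled rates.
So P(outcome | do(Diet L)) is just the pooled rate for Diet L: 163/320 = 0.509.

0.51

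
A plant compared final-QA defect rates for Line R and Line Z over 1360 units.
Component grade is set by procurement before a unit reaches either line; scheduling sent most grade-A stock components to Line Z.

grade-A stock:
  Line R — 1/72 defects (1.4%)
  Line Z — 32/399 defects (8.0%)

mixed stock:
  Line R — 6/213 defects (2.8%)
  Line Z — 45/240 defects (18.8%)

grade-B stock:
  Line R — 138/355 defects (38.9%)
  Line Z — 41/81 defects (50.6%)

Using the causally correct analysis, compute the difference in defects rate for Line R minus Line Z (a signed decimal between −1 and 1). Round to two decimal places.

-0.11

Nothing the line does changes component grade; the imbalance is an allocation artefact. With component grade also predicting the outcome, the pooled figure is confounded, and the within-stratum comparison is the causal one.
Adjusting over the population distribution of component grade: 0.346·(0.014−0.080) + 0.333·(0.028−0.188) + 0.321·(0.389−0.506) = -0.114.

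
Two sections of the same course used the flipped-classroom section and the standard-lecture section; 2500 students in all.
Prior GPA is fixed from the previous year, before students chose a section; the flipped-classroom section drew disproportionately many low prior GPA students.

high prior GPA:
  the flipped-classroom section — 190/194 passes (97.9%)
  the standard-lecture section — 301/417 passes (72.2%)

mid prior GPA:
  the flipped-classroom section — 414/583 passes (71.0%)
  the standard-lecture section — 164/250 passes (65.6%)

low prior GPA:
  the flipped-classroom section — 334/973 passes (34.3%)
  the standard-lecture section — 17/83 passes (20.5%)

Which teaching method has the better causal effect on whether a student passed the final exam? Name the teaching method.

the flipped-classroom section

Since prior GPA band is a pre-existing factor (not a product of the teaching method) and it affects the outcome on its own, it is a confounder. The stratified rates, not the pooled rate, identify the causal effect.
Within each level — high prior GPA: 97.9% vs 72.2%; mid prior GPA: 71.0% vs 65.6%; low prior GPA: 34.3% vs 20.5% — the flipped-classroom section is higher every time.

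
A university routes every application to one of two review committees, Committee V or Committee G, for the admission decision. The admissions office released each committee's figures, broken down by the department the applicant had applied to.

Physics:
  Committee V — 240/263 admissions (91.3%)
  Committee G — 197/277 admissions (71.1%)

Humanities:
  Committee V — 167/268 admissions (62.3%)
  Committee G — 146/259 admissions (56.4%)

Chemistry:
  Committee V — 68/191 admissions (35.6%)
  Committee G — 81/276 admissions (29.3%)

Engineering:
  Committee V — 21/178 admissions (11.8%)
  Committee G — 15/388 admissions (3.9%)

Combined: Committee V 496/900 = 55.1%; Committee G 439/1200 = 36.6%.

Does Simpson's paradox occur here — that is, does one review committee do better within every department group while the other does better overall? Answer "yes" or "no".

no

Within each department level (Physics 91.3% vs 71.1%; Humanities 62.3% vs 56.4%; Chemistry 35.6% vs 29.3%; Engineering 11.8% vs 3.9%), Committee V has the higher rate every time. Pooled: 55.1% vs 36.6% — Committee V has the higher rate overall. They agree.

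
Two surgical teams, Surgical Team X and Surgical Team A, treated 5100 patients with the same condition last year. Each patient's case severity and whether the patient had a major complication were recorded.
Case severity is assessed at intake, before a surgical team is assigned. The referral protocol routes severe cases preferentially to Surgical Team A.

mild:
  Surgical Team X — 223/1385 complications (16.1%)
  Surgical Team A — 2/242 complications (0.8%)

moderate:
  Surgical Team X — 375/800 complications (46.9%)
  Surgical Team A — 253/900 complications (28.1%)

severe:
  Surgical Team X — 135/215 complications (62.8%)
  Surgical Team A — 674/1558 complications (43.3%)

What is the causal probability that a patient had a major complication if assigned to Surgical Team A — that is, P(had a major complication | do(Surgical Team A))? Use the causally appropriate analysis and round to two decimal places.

Surgical Team A is lower inside every case severity stratum but Surgical Team X is lower in aggregate. Whether to stratify depends on how case severity relates to the surgical team.
Here case severity is a common cause — it drives both which surgical team a case falls under and the outcome. The crude comparison mixes populations; the stratum-specific rates are the causally relevant ones.
Standardising Surgical Team A to the population case severity mix: 0.319·2/242 + 0.333·253/900 + 0.348·674/1558 = 0.247.

0.25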